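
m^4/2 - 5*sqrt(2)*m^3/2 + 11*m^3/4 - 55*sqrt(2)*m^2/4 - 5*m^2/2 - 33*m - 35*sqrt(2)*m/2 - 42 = (m/2 + sqrt(2)/2)*(m + 2)*(m + 7/2)*(m - 6*sqrt(2))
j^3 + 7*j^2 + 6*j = j*(j + 1)*(j + 6)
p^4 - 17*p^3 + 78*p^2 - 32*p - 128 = (p - 8)^2*(p - 2)*(p + 1)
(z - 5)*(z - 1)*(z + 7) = z^3 + z^2 - 37*z + 35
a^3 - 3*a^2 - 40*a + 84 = (a - 7)*(a - 2)*(a + 6)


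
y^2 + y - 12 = (y - 3)*(y + 4)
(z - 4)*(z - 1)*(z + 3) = z^3 - 2*z^2 - 11*z + 12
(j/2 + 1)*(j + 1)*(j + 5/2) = j^3/2 + 11*j^2/4 + 19*j/4 + 5/2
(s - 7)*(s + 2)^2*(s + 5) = s^4 + 2*s^3 - 39*s^2 - 148*s - 140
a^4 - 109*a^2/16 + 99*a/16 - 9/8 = (a - 2)*(a - 3/4)*(a - 1/4)*(a + 3)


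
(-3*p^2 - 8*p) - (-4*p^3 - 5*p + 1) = 4*p^3 - 3*p^2 - 3*p - 1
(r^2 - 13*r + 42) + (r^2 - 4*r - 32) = 2*r^2 - 17*r + 10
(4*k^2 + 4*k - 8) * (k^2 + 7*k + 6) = 4*k^4 + 32*k^3 + 44*k^2 - 32*k - 48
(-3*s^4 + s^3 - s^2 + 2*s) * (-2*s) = 6*s^5 - 2*s^4 + 2*s^3 - 4*s^2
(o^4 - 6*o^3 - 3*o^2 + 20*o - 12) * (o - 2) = o^5 - 8*o^4 + 9*o^3 + 26*o^2 - 52*o + 24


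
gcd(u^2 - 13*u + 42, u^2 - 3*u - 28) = u - 7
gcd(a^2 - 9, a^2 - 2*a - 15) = a + 3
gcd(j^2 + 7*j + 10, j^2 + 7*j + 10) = j^2 + 7*j + 10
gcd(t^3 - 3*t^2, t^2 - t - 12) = 1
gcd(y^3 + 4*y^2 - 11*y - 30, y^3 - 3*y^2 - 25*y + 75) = y^2 + 2*y - 15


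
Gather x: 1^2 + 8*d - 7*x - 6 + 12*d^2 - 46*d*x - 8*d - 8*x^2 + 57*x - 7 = 12*d^2 - 8*x^2 + x*(50 - 46*d) - 12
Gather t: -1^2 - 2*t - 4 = -2*t - 5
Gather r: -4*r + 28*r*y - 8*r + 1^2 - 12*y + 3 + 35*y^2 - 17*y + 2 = r*(28*y - 12) + 35*y^2 - 29*y + 6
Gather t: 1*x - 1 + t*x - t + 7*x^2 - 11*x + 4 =t*(x - 1) + 7*x^2 - 10*x + 3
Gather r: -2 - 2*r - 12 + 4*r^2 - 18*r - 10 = 4*r^2 - 20*r - 24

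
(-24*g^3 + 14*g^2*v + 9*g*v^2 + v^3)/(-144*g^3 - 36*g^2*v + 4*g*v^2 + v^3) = (-g + v)/(-6*g + v)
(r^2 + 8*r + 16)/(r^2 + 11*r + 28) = (r + 4)/(r + 7)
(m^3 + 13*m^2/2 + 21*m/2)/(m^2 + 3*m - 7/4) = 2*m*(m + 3)/(2*m - 1)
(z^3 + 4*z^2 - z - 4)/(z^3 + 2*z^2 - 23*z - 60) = (z^2 - 1)/(z^2 - 2*z - 15)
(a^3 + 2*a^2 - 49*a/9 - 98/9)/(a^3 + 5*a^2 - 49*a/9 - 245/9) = (a + 2)/(a + 5)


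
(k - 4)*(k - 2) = k^2 - 6*k + 8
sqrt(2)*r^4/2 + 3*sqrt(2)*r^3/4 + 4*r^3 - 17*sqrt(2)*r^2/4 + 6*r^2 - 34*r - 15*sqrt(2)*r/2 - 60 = (r - 3)*(r + 5/2)*(r + 4*sqrt(2))*(sqrt(2)*r/2 + sqrt(2))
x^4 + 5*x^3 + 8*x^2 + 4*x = x*(x + 1)*(x + 2)^2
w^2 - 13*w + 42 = (w - 7)*(w - 6)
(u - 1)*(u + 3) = u^2 + 2*u - 3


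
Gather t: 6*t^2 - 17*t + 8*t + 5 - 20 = 6*t^2 - 9*t - 15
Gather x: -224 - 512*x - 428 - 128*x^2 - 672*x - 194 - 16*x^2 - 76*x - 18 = -144*x^2 - 1260*x - 864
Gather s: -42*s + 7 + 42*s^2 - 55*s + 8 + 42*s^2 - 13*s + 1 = 84*s^2 - 110*s + 16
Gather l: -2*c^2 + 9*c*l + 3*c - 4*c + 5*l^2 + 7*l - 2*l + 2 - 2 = -2*c^2 - c + 5*l^2 + l*(9*c + 5)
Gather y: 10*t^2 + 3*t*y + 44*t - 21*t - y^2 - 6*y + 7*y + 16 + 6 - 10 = 10*t^2 + 23*t - y^2 + y*(3*t + 1) + 12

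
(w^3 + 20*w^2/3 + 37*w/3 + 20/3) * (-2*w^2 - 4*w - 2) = -2*w^5 - 52*w^4/3 - 160*w^3/3 - 76*w^2 - 154*w/3 - 40/3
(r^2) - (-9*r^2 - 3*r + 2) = 10*r^2 + 3*r - 2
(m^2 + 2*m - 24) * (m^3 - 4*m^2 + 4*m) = m^5 - 2*m^4 - 28*m^3 + 104*m^2 - 96*m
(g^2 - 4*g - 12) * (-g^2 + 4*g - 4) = -g^4 + 8*g^3 - 8*g^2 - 32*g + 48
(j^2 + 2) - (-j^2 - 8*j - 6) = 2*j^2 + 8*j + 8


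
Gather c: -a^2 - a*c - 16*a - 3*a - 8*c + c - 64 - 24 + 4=-a^2 - 19*a + c*(-a - 7) - 84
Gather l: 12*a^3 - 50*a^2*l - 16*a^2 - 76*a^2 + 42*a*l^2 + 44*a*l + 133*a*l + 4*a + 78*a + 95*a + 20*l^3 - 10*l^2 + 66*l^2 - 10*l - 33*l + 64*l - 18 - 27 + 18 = 12*a^3 - 92*a^2 + 177*a + 20*l^3 + l^2*(42*a + 56) + l*(-50*a^2 + 177*a + 21) - 27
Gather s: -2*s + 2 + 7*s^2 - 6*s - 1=7*s^2 - 8*s + 1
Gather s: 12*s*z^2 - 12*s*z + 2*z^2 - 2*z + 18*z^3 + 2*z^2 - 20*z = s*(12*z^2 - 12*z) + 18*z^3 + 4*z^2 - 22*z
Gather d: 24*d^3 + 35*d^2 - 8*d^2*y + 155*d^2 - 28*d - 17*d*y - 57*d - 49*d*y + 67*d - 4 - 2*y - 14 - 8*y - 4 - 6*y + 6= 24*d^3 + d^2*(190 - 8*y) + d*(-66*y - 18) - 16*y - 16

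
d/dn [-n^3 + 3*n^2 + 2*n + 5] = -3*n^2 + 6*n + 2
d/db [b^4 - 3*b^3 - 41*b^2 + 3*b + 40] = 4*b^3 - 9*b^2 - 82*b + 3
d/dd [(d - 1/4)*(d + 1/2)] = 2*d + 1/4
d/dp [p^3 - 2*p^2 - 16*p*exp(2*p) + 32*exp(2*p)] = 3*p^2 - 32*p*exp(2*p) - 4*p + 48*exp(2*p)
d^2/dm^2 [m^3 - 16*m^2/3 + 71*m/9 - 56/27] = 6*m - 32/3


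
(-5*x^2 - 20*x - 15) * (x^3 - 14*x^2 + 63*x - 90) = -5*x^5 + 50*x^4 - 50*x^3 - 600*x^2 + 855*x + 1350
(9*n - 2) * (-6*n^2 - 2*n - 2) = -54*n^3 - 6*n^2 - 14*n + 4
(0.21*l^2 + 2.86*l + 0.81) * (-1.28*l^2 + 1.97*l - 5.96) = -0.2688*l^4 - 3.2471*l^3 + 3.3458*l^2 - 15.4499*l - 4.8276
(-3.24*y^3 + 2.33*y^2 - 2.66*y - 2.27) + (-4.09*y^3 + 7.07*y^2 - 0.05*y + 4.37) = -7.33*y^3 + 9.4*y^2 - 2.71*y + 2.1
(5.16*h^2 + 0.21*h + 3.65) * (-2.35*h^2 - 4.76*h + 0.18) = -12.126*h^4 - 25.0551*h^3 - 8.6483*h^2 - 17.3362*h + 0.657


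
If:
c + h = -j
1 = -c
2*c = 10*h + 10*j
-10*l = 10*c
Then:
No Solution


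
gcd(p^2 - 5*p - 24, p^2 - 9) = p + 3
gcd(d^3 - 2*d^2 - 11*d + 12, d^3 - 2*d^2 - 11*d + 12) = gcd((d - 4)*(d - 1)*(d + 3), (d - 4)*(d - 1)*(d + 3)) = d^3 - 2*d^2 - 11*d + 12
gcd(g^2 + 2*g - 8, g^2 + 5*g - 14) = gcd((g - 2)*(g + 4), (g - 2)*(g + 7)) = g - 2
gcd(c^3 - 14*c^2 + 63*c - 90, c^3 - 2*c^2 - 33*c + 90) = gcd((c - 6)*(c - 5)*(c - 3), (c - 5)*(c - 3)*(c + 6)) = c^2 - 8*c + 15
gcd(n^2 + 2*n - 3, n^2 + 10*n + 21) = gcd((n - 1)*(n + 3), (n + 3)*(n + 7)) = n + 3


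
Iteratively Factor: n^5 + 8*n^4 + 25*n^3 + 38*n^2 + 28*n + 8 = (n + 2)*(n^4 + 6*n^3 + 13*n^2 + 12*n + 4) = (n + 2)^2*(n^3 + 4*n^2 + 5*n + 2) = (n + 2)^3*(n^2 + 2*n + 1) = (n + 1)*(n + 2)^3*(n + 1)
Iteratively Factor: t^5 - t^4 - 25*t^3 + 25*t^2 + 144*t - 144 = (t - 3)*(t^4 + 2*t^3 - 19*t^2 - 32*t + 48) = (t - 3)*(t - 1)*(t^3 + 3*t^2 - 16*t - 48) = (t - 3)*(t - 1)*(t + 3)*(t^2 - 16) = (t - 3)*(t - 1)*(t + 3)*(t + 4)*(t - 4)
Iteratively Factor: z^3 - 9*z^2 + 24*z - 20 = (z - 5)*(z^2 - 4*z + 4) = (z - 5)*(z - 2)*(z - 2)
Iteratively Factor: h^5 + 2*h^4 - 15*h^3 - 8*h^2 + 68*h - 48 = (h + 4)*(h^4 - 2*h^3 - 7*h^2 + 20*h - 12) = (h - 2)*(h + 4)*(h^3 - 7*h + 6) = (h - 2)^2*(h + 4)*(h^2 + 2*h - 3) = (h - 2)^2*(h + 3)*(h + 4)*(h - 1)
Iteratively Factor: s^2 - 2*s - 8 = (s - 4)*(s + 2)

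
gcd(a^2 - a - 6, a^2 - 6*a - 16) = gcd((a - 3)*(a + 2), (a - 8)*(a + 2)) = a + 2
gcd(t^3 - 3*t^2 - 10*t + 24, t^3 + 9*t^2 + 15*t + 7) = 1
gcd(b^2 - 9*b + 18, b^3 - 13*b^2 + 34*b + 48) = b - 6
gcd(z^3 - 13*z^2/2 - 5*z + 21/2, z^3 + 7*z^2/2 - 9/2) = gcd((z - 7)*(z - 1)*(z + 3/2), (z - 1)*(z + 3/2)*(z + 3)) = z^2 + z/2 - 3/2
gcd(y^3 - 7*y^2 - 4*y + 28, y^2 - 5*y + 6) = y - 2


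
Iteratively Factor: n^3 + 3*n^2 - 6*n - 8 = (n + 1)*(n^2 + 2*n - 8) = (n - 2)*(n + 1)*(n + 4)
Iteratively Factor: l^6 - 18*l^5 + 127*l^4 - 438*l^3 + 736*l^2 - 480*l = (l - 4)*(l^5 - 14*l^4 + 71*l^3 - 154*l^2 + 120*l) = (l - 4)*(l - 2)*(l^4 - 12*l^3 + 47*l^2 - 60*l) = (l - 4)*(l - 3)*(l - 2)*(l^3 - 9*l^2 + 20*l) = l*(l - 4)*(l - 3)*(l - 2)*(l^2 - 9*l + 20) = l*(l - 5)*(l - 4)*(l - 3)*(l - 2)*(l - 4)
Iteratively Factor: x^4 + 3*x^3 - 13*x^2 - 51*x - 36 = (x + 1)*(x^3 + 2*x^2 - 15*x - 36) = (x + 1)*(x + 3)*(x^2 - x - 12) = (x + 1)*(x + 3)^2*(x - 4)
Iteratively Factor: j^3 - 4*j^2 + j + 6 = (j - 3)*(j^2 - j - 2) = (j - 3)*(j - 2)*(j + 1)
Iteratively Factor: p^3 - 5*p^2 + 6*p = (p)*(p^2 - 5*p + 6) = p*(p - 2)*(p - 3)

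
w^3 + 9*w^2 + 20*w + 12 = (w + 1)*(w + 2)*(w + 6)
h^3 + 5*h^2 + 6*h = h*(h + 2)*(h + 3)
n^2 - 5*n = n*(n - 5)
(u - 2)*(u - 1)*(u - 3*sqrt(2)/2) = u^3 - 3*u^2 - 3*sqrt(2)*u^2/2 + 2*u + 9*sqrt(2)*u/2 - 3*sqrt(2)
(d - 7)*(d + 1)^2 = d^3 - 5*d^2 - 13*d - 7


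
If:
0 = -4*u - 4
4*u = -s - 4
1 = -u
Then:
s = 0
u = -1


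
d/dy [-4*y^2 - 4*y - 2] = -8*y - 4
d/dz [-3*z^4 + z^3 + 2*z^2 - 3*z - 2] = -12*z^3 + 3*z^2 + 4*z - 3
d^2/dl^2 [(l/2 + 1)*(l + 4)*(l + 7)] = 3*l + 13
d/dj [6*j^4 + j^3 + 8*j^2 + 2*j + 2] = 24*j^3 + 3*j^2 + 16*j + 2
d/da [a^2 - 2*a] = 2*a - 2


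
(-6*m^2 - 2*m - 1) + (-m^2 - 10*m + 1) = -7*m^2 - 12*m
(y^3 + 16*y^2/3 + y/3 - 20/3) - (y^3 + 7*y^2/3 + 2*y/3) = 3*y^2 - y/3 - 20/3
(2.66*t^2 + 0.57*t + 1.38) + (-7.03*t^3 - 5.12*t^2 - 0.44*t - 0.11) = -7.03*t^3 - 2.46*t^2 + 0.13*t + 1.27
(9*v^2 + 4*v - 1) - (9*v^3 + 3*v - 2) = -9*v^3 + 9*v^2 + v + 1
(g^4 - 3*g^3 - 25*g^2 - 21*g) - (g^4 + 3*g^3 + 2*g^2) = -6*g^3 - 27*g^2 - 21*g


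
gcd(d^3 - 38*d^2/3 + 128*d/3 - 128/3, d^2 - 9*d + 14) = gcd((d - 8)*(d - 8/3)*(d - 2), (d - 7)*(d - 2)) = d - 2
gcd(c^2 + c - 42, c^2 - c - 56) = c + 7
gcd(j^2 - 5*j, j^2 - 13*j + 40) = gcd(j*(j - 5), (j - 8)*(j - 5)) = j - 5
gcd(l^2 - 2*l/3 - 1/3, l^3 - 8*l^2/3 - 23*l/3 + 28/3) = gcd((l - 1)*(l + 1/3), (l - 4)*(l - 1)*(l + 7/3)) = l - 1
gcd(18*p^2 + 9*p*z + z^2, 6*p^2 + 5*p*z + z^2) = 3*p + z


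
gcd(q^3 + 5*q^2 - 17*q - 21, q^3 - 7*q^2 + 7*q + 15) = q^2 - 2*q - 3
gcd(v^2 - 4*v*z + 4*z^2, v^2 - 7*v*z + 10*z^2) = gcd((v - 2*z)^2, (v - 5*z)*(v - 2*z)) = -v + 2*z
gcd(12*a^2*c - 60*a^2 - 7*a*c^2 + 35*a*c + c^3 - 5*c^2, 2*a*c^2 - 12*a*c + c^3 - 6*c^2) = 1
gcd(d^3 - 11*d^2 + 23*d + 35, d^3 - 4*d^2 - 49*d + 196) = d - 7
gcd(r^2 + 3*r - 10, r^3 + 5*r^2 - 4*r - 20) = r^2 + 3*r - 10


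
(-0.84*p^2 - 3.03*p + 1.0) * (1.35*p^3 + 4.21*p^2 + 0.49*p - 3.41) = -1.134*p^5 - 7.6269*p^4 - 11.8179*p^3 + 5.5897*p^2 + 10.8223*p - 3.41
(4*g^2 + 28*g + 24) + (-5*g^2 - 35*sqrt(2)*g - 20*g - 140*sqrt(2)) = -g^2 - 35*sqrt(2)*g + 8*g - 140*sqrt(2) + 24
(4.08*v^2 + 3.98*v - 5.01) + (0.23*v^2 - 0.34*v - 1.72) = 4.31*v^2 + 3.64*v - 6.73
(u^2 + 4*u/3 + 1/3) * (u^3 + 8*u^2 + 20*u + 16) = u^5 + 28*u^4/3 + 31*u^3 + 136*u^2/3 + 28*u + 16/3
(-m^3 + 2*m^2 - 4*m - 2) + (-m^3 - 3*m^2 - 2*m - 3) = -2*m^3 - m^2 - 6*m - 5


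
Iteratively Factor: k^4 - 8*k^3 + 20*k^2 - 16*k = (k)*(k^3 - 8*k^2 + 20*k - 16) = k*(k - 2)*(k^2 - 6*k + 8) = k*(k - 4)*(k - 2)*(k - 2)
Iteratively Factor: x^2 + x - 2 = (x - 1)*(x + 2)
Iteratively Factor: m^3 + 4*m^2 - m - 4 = (m + 1)*(m^2 + 3*m - 4) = (m + 1)*(m + 4)*(m - 1)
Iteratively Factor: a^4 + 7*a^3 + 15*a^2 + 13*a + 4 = (a + 1)*(a^3 + 6*a^2 + 9*a + 4) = (a + 1)^2*(a^2 + 5*a + 4) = (a + 1)^2*(a + 4)*(a + 1)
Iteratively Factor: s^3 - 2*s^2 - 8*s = (s - 4)*(s^2 + 2*s) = (s - 4)*(s + 2)*(s)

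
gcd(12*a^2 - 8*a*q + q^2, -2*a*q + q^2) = -2*a + q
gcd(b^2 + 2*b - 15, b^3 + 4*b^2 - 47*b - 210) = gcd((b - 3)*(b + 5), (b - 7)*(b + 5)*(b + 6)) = b + 5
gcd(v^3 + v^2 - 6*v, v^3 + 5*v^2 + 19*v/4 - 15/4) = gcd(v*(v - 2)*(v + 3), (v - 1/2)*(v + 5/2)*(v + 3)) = v + 3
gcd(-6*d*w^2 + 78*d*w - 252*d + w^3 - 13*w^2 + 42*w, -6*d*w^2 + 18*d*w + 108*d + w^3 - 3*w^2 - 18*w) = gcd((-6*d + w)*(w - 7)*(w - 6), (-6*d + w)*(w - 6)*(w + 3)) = -6*d*w + 36*d + w^2 - 6*w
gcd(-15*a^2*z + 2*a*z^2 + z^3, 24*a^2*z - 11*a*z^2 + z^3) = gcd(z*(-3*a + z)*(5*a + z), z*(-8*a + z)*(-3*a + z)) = -3*a*z + z^2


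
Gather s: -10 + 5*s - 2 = 5*s - 12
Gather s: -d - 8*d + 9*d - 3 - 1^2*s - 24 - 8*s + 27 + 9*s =0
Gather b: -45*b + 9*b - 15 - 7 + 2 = -36*b - 20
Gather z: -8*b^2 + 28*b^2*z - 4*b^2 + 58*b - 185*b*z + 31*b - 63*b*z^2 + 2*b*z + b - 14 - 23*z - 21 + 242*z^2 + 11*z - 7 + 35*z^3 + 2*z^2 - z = -12*b^2 + 90*b + 35*z^3 + z^2*(244 - 63*b) + z*(28*b^2 - 183*b - 13) - 42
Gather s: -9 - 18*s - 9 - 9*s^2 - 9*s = -9*s^2 - 27*s - 18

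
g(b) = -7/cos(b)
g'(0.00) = 0.00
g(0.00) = -7.00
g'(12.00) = 5.27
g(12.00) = -8.30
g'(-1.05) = 24.53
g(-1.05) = -14.07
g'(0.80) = -10.35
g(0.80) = -10.05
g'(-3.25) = -0.77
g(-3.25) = 7.04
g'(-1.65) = 1114.68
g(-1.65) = 88.47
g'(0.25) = -1.84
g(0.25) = -7.22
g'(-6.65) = 2.88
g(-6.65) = -7.50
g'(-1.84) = 95.39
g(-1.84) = 26.32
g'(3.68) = 4.87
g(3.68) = 8.15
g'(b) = -7*sin(b)/cos(b)^2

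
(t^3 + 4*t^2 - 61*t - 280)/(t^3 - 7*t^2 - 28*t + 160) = (t + 7)/(t - 4)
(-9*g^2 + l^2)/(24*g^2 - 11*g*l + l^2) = (-3*g - l)/(8*g - l)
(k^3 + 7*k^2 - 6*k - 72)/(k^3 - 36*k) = (k^2 + k - 12)/(k*(k - 6))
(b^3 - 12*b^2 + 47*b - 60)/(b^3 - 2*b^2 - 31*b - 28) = (-b^3 + 12*b^2 - 47*b + 60)/(-b^3 + 2*b^2 + 31*b + 28)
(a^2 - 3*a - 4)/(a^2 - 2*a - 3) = (a - 4)/(a - 3)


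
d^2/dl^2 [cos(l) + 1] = -cos(l)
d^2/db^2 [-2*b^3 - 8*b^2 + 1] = -12*b - 16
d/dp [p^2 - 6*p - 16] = 2*p - 6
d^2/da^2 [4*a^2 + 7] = 8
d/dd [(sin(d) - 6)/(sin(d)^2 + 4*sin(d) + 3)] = (12*sin(d) + cos(d)^2 + 26)*cos(d)/(sin(d)^2 + 4*sin(d) + 3)^2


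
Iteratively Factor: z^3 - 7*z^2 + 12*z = (z - 4)*(z^2 - 3*z) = (z - 4)*(z - 3)*(z)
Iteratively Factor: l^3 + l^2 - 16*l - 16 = (l + 4)*(l^2 - 3*l - 4) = (l + 1)*(l + 4)*(l - 4)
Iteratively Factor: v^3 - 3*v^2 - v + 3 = (v + 1)*(v^2 - 4*v + 3) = (v - 3)*(v + 1)*(v - 1)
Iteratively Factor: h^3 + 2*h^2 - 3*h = (h - 1)*(h^2 + 3*h) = (h - 1)*(h + 3)*(h)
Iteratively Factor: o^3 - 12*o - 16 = (o + 2)*(o^2 - 2*o - 8) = (o + 2)^2*(o - 4)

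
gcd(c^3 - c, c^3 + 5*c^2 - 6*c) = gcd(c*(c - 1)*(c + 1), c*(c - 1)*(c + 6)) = c^2 - c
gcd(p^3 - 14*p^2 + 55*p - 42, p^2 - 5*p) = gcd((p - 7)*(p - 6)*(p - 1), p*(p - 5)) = 1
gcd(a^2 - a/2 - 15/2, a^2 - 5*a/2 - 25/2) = a + 5/2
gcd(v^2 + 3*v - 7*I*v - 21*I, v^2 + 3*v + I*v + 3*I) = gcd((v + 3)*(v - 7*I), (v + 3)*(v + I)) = v + 3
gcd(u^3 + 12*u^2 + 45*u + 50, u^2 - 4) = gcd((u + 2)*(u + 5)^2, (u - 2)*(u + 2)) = u + 2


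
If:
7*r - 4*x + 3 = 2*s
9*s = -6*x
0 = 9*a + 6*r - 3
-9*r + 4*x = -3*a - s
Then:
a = -29/27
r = 19/9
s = -40/9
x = 20/3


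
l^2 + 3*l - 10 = (l - 2)*(l + 5)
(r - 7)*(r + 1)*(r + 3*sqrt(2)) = r^3 - 6*r^2 + 3*sqrt(2)*r^2 - 18*sqrt(2)*r - 7*r - 21*sqrt(2)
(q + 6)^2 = q^2 + 12*q + 36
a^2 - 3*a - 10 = (a - 5)*(a + 2)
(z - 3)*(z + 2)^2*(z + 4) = z^4 + 5*z^3 - 4*z^2 - 44*z - 48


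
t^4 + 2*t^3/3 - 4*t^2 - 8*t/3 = t*(t - 2)*(t + 2/3)*(t + 2)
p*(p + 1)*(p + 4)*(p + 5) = p^4 + 10*p^3 + 29*p^2 + 20*p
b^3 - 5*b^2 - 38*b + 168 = (b - 7)*(b - 4)*(b + 6)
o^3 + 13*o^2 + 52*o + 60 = (o + 2)*(o + 5)*(o + 6)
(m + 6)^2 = m^2 + 12*m + 36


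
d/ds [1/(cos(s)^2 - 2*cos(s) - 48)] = 2*(cos(s) - 1)*sin(s)/(sin(s)^2 + 2*cos(s) + 47)^2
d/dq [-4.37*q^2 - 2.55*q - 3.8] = -8.74*q - 2.55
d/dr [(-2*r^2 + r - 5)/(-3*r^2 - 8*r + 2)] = 19*(r^2 - 2*r - 2)/(9*r^4 + 48*r^3 + 52*r^2 - 32*r + 4)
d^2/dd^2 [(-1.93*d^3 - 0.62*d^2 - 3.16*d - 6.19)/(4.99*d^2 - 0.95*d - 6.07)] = (5.6843418860808e-14*d^5 - 283.6472*d^3 - 1104.24198*d^2 - 824.8869*d - 395.39788)/(124.251499*d^6 - 70.965285*d^5 - 439.920396*d^4 + 171.791635*d^3 + 535.133628*d^2 - 105.007965*d - 223.648543)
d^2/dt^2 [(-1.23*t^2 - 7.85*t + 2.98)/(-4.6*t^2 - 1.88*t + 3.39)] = (-2.8421709430404e-14*t^4 + 310.93792*t^3 - 263.25708*t^2 + 579.85116*t + 14.324542)/(97.336*t^6 + 119.3424*t^5 - 166.42248*t^4 - 169.255648*t^3 + 122.646132*t^2 + 64.815444*t - 38.958219)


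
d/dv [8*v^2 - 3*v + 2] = 16*v - 3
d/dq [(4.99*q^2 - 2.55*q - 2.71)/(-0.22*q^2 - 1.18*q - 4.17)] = (-6.4492*q^2 - 42.809*q + 7.4357)/(0.0484*q^4 + 0.5192*q^3 + 3.2272*q^2 + 9.8412*q + 17.3889)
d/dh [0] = 0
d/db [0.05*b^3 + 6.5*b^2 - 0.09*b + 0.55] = 0.15*b^2 + 13.0*b - 0.09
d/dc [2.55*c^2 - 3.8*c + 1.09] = 5.1*c - 3.8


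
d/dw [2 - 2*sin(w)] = -2*cos(w)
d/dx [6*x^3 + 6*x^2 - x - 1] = 18*x^2 + 12*x - 1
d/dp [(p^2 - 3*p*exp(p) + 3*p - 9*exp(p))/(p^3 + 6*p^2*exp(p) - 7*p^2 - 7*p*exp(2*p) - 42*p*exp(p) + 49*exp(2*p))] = ((p^2 - 3*p*exp(p) + 3*p - 9*exp(p))*(-6*p^2*exp(p) - 3*p^2 + 14*p*exp(2*p) + 30*p*exp(p) + 14*p - 91*exp(2*p) + 42*exp(p)) + (-3*p*exp(p) + 2*p - 12*exp(p) + 3)*(p^3 + 6*p^2*exp(p) - 7*p^2 - 7*p*exp(2*p) - 42*p*exp(p) + 49*exp(2*p)))/(p^3 + 6*p^2*exp(p) - 7*p^2 - 7*p*exp(2*p) - 42*p*exp(p) + 49*exp(2*p))^2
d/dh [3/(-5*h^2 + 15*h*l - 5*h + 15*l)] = 3*(2*h - 3*l + 1)/(5*(h^2 - 3*h*l + h - 3*l)^2)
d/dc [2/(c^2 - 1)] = -4*c/(c^2 - 1)^2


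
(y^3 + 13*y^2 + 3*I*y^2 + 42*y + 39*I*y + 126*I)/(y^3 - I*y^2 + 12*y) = (y^2 + 13*y + 42)/(y*(y - 4*I))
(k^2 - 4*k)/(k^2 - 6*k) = (k - 4)/(k - 6)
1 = 1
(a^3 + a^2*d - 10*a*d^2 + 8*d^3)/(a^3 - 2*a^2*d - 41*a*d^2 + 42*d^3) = (a^2 + 2*a*d - 8*d^2)/(a^2 - a*d - 42*d^2)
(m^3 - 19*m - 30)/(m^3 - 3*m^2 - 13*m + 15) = (m + 2)/(m - 1)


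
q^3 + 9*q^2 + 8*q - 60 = (q - 2)*(q + 5)*(q + 6)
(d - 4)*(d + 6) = d^2 + 2*d - 24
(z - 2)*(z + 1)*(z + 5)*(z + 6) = z^4 + 10*z^3 + 17*z^2 - 52*z - 60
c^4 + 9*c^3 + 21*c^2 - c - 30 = (c - 1)*(c + 2)*(c + 3)*(c + 5)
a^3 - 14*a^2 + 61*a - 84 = (a - 7)*(a - 4)*(a - 3)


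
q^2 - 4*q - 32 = (q - 8)*(q + 4)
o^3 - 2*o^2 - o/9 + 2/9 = (o - 2)*(o - 1/3)*(o + 1/3)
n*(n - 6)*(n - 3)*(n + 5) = n^4 - 4*n^3 - 27*n^2 + 90*n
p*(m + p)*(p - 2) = m*p^2 - 2*m*p + p^3 - 2*p^2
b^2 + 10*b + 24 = (b + 4)*(b + 6)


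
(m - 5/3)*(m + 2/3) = m^2 - m - 10/9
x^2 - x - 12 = (x - 4)*(x + 3)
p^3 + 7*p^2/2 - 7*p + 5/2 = (p - 1)*(p - 1/2)*(p + 5)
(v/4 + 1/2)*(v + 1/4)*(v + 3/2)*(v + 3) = v^4/4 + 27*v^3/16 + 121*v^2/32 + 99*v/32 + 9/16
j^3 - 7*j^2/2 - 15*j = j*(j - 6)*(j + 5/2)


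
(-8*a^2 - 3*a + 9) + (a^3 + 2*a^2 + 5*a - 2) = a^3 - 6*a^2 + 2*a + 7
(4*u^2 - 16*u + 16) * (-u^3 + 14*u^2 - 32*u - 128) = -4*u^5 + 72*u^4 - 368*u^3 + 224*u^2 + 1536*u - 2048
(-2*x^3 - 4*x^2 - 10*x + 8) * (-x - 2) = 2*x^4 + 8*x^3 + 18*x^2 + 12*x - 16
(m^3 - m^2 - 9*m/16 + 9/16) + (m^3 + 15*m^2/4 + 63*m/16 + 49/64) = 2*m^3 + 11*m^2/4 + 27*m/8 + 85/64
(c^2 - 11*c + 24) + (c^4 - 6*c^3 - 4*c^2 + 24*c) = c^4 - 6*c^3 - 3*c^2 + 13*c + 24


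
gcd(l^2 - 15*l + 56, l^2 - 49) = l - 7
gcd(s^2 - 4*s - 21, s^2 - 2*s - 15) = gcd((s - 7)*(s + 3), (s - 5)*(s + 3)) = s + 3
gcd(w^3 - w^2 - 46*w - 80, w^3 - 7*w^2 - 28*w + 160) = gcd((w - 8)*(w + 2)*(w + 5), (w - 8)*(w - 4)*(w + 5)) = w^2 - 3*w - 40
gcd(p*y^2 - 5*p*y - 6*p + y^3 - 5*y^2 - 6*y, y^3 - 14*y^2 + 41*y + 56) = y + 1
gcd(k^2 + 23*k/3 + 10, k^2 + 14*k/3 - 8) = k + 6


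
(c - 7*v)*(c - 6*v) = c^2 - 13*c*v + 42*v^2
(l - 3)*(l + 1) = l^2 - 2*l - 3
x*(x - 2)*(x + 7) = x^3 + 5*x^2 - 14*x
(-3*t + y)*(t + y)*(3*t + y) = -9*t^3 - 9*t^2*y + t*y^2 + y^3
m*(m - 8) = m^2 - 8*m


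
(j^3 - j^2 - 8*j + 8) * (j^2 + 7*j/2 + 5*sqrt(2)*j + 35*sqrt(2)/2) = j^5 + 5*j^4/2 + 5*sqrt(2)*j^4 - 23*j^3/2 + 25*sqrt(2)*j^3/2 - 115*sqrt(2)*j^2/2 - 20*j^2 - 100*sqrt(2)*j + 28*j + 140*sqrt(2)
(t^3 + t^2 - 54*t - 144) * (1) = t^3 + t^2 - 54*t - 144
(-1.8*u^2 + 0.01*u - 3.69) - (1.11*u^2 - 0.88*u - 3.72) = -2.91*u^2 + 0.89*u + 0.0300000000000002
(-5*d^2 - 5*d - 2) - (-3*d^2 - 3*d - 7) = -2*d^2 - 2*d + 5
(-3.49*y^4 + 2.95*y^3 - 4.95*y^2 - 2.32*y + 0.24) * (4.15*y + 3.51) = -14.4835*y^5 - 0.00739999999999874*y^4 - 10.188*y^3 - 27.0025*y^2 - 7.1472*y + 0.8424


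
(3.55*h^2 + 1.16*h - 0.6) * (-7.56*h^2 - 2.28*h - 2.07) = -26.838*h^4 - 16.8636*h^3 - 5.4573*h^2 - 1.0332*h + 1.242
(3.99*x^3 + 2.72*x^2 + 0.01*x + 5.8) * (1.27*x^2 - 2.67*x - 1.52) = 5.0673*x^5 - 7.1989*x^4 - 13.3145*x^3 + 3.2049*x^2 - 15.5012*x - 8.816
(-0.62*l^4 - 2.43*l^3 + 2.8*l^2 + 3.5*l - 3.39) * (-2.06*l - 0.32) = 1.2772*l^5 + 5.2042*l^4 - 4.9904*l^3 - 8.106*l^2 + 5.8634*l + 1.0848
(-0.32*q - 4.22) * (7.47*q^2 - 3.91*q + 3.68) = -2.3904*q^3 - 30.2722*q^2 + 15.3226*q - 15.5296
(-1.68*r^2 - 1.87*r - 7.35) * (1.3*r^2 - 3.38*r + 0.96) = -2.184*r^4 + 3.2474*r^3 - 4.8472*r^2 + 23.0478*r - 7.056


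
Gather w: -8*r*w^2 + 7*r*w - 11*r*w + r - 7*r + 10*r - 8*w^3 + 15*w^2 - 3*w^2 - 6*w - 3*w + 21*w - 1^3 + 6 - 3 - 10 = 4*r - 8*w^3 + w^2*(12 - 8*r) + w*(12 - 4*r) - 8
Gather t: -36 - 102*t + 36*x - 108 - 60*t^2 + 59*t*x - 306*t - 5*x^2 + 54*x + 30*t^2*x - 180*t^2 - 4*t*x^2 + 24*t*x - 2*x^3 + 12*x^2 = t^2*(30*x - 240) + t*(-4*x^2 + 83*x - 408) - 2*x^3 + 7*x^2 + 90*x - 144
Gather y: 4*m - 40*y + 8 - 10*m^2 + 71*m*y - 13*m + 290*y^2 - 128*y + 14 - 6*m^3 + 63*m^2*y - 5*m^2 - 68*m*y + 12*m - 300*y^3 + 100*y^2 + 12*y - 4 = -6*m^3 - 15*m^2 + 3*m - 300*y^3 + 390*y^2 + y*(63*m^2 + 3*m - 156) + 18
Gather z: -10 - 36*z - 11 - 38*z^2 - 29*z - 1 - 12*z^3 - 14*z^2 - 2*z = -12*z^3 - 52*z^2 - 67*z - 22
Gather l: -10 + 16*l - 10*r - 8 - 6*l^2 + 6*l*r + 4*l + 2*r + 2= -6*l^2 + l*(6*r + 20) - 8*r - 16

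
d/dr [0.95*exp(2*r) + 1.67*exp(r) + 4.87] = (1.9*exp(r) + 1.67)*exp(r)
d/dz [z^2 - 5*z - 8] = 2*z - 5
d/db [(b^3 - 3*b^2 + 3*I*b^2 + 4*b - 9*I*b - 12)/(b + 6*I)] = (2*b^3 + b^2*(-3 + 21*I) + 36*b*(-1 - I) + 66 + 24*I)/(b^2 + 12*I*b - 36)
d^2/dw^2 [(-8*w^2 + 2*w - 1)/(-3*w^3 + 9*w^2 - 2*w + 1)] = 2*(72*w^6 - 54*w^5 + 72*w^4 - 54*w^3 + 9*w^2 + 9*w - 1)/(27*w^9 - 243*w^8 + 783*w^7 - 1080*w^6 + 684*w^5 - 387*w^4 + 125*w^3 - 39*w^2 + 6*w - 1)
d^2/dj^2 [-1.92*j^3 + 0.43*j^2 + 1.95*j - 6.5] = 0.86 - 11.52*j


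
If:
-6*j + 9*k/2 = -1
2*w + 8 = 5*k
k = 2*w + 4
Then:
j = 11/12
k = 1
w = -3/2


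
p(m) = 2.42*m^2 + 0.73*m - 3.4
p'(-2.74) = -12.53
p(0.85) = -1.03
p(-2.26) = 7.31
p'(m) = 4.84*m + 0.73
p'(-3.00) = -13.79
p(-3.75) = 27.89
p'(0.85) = 4.84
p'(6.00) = 29.77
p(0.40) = -2.72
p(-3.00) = 16.19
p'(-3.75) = -17.42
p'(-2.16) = -9.72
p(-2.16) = 6.31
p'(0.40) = 2.67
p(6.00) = 88.10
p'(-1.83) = -8.13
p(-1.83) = 3.37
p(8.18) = 164.50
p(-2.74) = 12.77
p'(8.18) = 40.32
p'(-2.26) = -10.21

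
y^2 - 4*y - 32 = (y - 8)*(y + 4)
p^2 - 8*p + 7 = (p - 7)*(p - 1)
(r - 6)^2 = r^2 - 12*r + 36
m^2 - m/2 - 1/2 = (m - 1)*(m + 1/2)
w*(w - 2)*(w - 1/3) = w^3 - 7*w^2/3 + 2*w/3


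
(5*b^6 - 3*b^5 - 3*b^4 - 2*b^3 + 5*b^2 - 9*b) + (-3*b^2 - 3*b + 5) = 5*b^6 - 3*b^5 - 3*b^4 - 2*b^3 + 2*b^2 - 12*b + 5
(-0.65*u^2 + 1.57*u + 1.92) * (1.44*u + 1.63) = -0.936*u^3 + 1.2013*u^2 + 5.3239*u + 3.1296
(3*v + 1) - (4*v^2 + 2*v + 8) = -4*v^2 + v - 7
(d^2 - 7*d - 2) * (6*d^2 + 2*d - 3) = 6*d^4 - 40*d^3 - 29*d^2 + 17*d + 6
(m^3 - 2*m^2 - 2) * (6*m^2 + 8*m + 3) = 6*m^5 - 4*m^4 - 13*m^3 - 18*m^2 - 16*m - 6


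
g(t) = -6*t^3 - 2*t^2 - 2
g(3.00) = -182.00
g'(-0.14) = 0.21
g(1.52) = -27.69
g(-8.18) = 3148.24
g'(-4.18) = -297.78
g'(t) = -18*t^2 - 4*t = 2*t*(-9*t - 2)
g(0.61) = -4.11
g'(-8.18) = -1171.70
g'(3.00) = -174.00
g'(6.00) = -672.00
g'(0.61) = -9.14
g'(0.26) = -2.26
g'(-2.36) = -90.81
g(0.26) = -2.24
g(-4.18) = 401.26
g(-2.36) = 65.73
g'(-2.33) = -88.40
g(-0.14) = -2.02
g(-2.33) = 63.04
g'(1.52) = -47.67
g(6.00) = -1370.00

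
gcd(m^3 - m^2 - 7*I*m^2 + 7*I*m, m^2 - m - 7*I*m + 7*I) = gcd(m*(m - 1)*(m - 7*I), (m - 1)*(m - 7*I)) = m^2 + m*(-1 - 7*I) + 7*I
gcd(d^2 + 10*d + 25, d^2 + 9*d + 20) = d + 5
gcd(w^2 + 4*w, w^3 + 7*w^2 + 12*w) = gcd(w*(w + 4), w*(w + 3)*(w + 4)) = w^2 + 4*w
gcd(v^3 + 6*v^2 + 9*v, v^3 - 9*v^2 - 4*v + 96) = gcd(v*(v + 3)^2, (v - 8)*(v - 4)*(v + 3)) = v + 3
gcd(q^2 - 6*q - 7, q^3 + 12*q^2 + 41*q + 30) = q + 1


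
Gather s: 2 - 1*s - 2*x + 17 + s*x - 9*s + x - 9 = s*(x - 10) - x + 10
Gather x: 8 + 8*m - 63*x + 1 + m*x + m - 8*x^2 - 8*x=9*m - 8*x^2 + x*(m - 71) + 9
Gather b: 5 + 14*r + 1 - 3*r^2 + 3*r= -3*r^2 + 17*r + 6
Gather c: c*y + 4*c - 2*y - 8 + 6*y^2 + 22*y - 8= c*(y + 4) + 6*y^2 + 20*y - 16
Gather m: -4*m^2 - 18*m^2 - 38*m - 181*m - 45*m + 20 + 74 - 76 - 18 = -22*m^2 - 264*m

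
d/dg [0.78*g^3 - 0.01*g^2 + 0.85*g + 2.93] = 2.34*g^2 - 0.02*g + 0.85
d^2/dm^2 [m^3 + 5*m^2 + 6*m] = 6*m + 10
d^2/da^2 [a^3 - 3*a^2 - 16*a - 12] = 6*a - 6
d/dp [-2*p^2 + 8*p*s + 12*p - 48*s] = -4*p + 8*s + 12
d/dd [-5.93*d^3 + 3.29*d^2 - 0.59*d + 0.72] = -17.79*d^2 + 6.58*d - 0.59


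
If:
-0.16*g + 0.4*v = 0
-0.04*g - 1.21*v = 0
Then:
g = 0.00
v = 0.00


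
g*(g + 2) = g^2 + 2*g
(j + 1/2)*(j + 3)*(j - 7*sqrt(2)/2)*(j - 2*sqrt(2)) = j^4 - 11*sqrt(2)*j^3/2 + 7*j^3/2 - 77*sqrt(2)*j^2/4 + 31*j^2/2 - 33*sqrt(2)*j/4 + 49*j + 21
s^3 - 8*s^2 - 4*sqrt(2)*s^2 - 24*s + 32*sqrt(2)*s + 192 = (s - 8)*(s - 6*sqrt(2))*(s + 2*sqrt(2))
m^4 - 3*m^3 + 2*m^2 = m^2*(m - 2)*(m - 1)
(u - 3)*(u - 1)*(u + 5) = u^3 + u^2 - 17*u + 15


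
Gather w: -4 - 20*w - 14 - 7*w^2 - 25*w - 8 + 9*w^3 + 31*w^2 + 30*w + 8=9*w^3 + 24*w^2 - 15*w - 18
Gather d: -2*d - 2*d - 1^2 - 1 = -4*d - 2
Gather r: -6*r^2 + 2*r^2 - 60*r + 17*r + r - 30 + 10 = -4*r^2 - 42*r - 20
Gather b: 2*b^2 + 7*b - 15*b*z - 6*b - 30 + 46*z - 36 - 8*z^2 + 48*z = 2*b^2 + b*(1 - 15*z) - 8*z^2 + 94*z - 66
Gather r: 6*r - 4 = 6*r - 4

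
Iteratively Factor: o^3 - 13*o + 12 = (o - 1)*(o^2 + o - 12) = (o - 3)*(o - 1)*(o + 4)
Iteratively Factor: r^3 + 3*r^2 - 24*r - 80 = (r + 4)*(r^2 - r - 20) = (r - 5)*(r + 4)*(r + 4)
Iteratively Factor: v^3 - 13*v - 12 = (v + 1)*(v^2 - v - 12) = (v + 1)*(v + 3)*(v - 4)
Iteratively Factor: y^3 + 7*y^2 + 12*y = (y + 4)*(y^2 + 3*y) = y*(y + 4)*(y + 3)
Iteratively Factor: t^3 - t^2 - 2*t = (t - 2)*(t^2 + t) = t*(t - 2)*(t + 1)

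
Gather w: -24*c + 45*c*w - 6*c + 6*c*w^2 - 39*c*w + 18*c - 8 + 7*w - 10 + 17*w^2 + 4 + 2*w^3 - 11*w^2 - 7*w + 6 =6*c*w - 12*c + 2*w^3 + w^2*(6*c + 6) - 8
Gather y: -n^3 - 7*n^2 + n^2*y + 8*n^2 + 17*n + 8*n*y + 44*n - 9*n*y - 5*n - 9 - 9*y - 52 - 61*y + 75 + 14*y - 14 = -n^3 + n^2 + 56*n + y*(n^2 - n - 56)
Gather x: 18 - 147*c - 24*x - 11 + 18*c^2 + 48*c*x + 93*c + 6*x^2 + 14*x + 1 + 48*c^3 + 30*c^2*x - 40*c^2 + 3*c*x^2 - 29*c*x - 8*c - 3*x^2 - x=48*c^3 - 22*c^2 - 62*c + x^2*(3*c + 3) + x*(30*c^2 + 19*c - 11) + 8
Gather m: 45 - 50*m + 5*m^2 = 5*m^2 - 50*m + 45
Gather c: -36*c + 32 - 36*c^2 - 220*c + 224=-36*c^2 - 256*c + 256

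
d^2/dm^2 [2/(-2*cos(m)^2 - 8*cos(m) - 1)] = 8*(4*sin(m)^4 - 16*sin(m)^2 - 17*cos(m) + 3*cos(3*m) - 19)/(-2*sin(m)^2 + 8*cos(m) + 3)^3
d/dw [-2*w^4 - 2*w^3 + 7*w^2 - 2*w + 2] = -8*w^3 - 6*w^2 + 14*w - 2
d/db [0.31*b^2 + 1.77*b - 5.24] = 0.62*b + 1.77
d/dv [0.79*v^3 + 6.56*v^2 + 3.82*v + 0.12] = 2.37*v^2 + 13.12*v + 3.82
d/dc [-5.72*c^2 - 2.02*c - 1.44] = -11.44*c - 2.02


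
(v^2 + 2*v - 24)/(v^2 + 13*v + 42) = (v - 4)/(v + 7)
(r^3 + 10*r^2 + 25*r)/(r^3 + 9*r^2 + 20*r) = (r + 5)/(r + 4)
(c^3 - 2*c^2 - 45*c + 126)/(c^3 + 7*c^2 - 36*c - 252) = (c - 3)/(c + 6)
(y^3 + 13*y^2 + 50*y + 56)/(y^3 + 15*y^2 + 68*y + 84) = (y + 4)/(y + 6)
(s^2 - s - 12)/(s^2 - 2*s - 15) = (s - 4)/(s - 5)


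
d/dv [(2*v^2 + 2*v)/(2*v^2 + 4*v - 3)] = 2*(2*v^2 - 6*v - 3)/(4*v^4 + 16*v^3 + 4*v^2 - 24*v + 9)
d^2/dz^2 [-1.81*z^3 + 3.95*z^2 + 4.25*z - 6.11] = 7.9 - 10.86*z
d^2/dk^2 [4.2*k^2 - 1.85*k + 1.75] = 8.40000000000000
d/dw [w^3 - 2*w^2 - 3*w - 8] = 3*w^2 - 4*w - 3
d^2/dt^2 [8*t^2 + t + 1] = 16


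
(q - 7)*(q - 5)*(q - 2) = q^3 - 14*q^2 + 59*q - 70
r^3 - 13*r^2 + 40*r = r*(r - 8)*(r - 5)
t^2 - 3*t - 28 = (t - 7)*(t + 4)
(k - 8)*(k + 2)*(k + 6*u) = k^3 + 6*k^2*u - 6*k^2 - 36*k*u - 16*k - 96*u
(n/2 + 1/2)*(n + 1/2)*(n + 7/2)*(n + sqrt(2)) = n^4/2 + sqrt(2)*n^3/2 + 5*n^3/2 + 23*n^2/8 + 5*sqrt(2)*n^2/2 + 7*n/8 + 23*sqrt(2)*n/8 + 7*sqrt(2)/8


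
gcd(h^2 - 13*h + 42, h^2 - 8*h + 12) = h - 6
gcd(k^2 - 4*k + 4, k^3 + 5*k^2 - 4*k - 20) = k - 2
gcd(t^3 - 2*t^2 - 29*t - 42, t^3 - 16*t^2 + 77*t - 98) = t - 7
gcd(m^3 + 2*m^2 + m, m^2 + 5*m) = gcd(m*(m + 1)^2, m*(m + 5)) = m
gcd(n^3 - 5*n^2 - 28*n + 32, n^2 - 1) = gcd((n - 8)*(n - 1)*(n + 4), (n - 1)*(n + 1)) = n - 1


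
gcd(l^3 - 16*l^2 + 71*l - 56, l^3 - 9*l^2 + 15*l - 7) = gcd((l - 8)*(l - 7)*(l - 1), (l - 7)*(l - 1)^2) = l^2 - 8*l + 7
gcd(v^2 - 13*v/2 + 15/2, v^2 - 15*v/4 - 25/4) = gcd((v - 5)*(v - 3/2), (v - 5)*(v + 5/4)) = v - 5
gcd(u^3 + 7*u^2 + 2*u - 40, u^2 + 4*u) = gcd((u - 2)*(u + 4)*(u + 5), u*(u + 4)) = u + 4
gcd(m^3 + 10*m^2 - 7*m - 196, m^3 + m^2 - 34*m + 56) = m^2 + 3*m - 28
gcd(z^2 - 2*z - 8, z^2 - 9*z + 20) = z - 4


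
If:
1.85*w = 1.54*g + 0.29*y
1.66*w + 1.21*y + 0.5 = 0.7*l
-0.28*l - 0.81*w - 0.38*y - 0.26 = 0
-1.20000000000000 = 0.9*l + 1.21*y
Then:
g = 0.32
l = -0.29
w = 0.14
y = -0.78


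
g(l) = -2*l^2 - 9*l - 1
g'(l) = -4*l - 9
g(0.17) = -2.59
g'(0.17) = -9.68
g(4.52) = -82.54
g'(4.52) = -27.08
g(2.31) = -32.46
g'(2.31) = -18.24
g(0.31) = -3.98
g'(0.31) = -10.24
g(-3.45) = 6.24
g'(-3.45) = 4.80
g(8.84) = -236.85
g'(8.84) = -44.36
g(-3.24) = 7.16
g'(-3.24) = 3.96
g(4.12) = -72.03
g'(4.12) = -25.48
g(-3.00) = 8.00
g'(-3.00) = 3.00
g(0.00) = -1.00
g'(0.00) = -9.00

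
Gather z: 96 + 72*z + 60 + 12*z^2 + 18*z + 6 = 12*z^2 + 90*z + 162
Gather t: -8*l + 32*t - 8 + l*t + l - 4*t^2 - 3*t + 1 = -7*l - 4*t^2 + t*(l + 29) - 7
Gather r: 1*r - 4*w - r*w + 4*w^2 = r*(1 - w) + 4*w^2 - 4*w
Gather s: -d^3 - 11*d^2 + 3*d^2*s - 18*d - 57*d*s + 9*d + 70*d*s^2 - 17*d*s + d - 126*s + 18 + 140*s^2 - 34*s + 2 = -d^3 - 11*d^2 - 8*d + s^2*(70*d + 140) + s*(3*d^2 - 74*d - 160) + 20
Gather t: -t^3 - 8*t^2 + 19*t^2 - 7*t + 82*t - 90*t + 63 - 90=-t^3 + 11*t^2 - 15*t - 27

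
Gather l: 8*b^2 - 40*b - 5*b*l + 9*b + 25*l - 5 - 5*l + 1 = 8*b^2 - 31*b + l*(20 - 5*b) - 4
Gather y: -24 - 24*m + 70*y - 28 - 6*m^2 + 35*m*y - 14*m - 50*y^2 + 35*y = -6*m^2 - 38*m - 50*y^2 + y*(35*m + 105) - 52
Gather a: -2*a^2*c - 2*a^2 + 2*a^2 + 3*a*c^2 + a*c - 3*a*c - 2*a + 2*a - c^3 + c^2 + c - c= -2*a^2*c + a*(3*c^2 - 2*c) - c^3 + c^2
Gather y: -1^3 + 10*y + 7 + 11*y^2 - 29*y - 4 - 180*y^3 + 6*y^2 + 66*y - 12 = -180*y^3 + 17*y^2 + 47*y - 10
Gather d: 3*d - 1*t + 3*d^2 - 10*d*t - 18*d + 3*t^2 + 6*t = 3*d^2 + d*(-10*t - 15) + 3*t^2 + 5*t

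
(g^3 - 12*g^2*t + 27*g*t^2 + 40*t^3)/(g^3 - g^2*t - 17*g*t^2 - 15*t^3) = (g - 8*t)/(g + 3*t)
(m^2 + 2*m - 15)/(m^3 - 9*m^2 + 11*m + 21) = (m + 5)/(m^2 - 6*m - 7)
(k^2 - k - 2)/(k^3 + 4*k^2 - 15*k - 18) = (k - 2)/(k^2 + 3*k - 18)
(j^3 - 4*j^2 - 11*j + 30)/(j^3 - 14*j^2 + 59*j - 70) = (j + 3)/(j - 7)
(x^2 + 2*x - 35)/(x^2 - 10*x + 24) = (x^2 + 2*x - 35)/(x^2 - 10*x + 24)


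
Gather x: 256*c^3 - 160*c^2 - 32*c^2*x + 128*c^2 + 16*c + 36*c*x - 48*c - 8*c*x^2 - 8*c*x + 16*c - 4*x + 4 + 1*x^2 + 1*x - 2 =256*c^3 - 32*c^2 - 16*c + x^2*(1 - 8*c) + x*(-32*c^2 + 28*c - 3) + 2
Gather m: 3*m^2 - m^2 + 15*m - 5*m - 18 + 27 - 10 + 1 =2*m^2 + 10*m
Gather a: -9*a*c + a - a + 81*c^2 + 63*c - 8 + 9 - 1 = -9*a*c + 81*c^2 + 63*c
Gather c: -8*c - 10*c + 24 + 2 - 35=-18*c - 9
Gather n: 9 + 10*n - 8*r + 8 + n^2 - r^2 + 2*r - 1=n^2 + 10*n - r^2 - 6*r + 16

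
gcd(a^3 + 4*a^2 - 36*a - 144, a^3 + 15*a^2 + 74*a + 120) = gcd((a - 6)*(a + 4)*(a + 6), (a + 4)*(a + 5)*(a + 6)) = a^2 + 10*a + 24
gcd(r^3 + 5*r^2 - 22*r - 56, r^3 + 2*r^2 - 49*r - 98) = r^2 + 9*r + 14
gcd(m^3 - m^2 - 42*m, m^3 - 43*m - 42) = m^2 - m - 42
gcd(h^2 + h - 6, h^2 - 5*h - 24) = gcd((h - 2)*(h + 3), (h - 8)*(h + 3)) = h + 3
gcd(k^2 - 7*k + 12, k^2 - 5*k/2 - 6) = k - 4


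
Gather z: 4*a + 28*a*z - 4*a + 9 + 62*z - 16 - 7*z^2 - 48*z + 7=-7*z^2 + z*(28*a + 14)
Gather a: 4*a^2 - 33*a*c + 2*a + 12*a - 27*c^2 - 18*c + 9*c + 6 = 4*a^2 + a*(14 - 33*c) - 27*c^2 - 9*c + 6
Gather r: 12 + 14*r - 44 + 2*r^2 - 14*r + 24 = 2*r^2 - 8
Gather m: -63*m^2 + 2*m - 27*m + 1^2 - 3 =-63*m^2 - 25*m - 2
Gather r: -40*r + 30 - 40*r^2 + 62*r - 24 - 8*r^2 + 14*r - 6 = -48*r^2 + 36*r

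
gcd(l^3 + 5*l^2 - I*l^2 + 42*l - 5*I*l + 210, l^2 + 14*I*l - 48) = l + 6*I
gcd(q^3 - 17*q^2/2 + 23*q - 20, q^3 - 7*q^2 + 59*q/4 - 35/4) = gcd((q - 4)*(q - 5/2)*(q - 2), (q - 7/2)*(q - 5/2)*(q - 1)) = q - 5/2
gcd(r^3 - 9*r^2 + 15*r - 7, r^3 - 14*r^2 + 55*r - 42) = r^2 - 8*r + 7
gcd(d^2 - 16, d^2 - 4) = 1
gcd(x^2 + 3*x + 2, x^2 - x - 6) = x + 2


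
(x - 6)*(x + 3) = x^2 - 3*x - 18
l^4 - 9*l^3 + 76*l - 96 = (l - 8)*(l - 2)^2*(l + 3)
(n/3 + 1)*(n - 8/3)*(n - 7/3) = n^3/3 - 2*n^2/3 - 79*n/27 + 56/9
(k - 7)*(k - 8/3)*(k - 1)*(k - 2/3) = k^4 - 34*k^3/3 + 319*k^2/9 - 338*k/9 + 112/9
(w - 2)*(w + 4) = w^2 + 2*w - 8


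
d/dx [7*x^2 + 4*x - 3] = 14*x + 4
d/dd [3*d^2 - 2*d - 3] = 6*d - 2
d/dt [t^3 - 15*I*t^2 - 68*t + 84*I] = 3*t^2 - 30*I*t - 68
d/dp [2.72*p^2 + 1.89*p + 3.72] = 5.44*p + 1.89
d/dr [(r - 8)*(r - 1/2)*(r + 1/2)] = 3*r^2 - 16*r - 1/4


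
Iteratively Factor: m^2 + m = (m + 1)*(m)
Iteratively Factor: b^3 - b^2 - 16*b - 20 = (b + 2)*(b^2 - 3*b - 10) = (b + 2)^2*(b - 5)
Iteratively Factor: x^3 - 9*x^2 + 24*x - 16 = (x - 4)*(x^2 - 5*x + 4) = (x - 4)^2*(x - 1)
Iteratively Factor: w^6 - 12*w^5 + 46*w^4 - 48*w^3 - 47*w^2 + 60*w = (w - 3)*(w^5 - 9*w^4 + 19*w^3 + 9*w^2 - 20*w) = (w - 3)*(w - 1)*(w^4 - 8*w^3 + 11*w^2 + 20*w) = w*(w - 3)*(w - 1)*(w^3 - 8*w^2 + 11*w + 20) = w*(w - 3)*(w - 1)*(w + 1)*(w^2 - 9*w + 20) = w*(w - 4)*(w - 3)*(w - 1)*(w + 1)*(w - 5)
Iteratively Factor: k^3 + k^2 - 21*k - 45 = (k + 3)*(k^2 - 2*k - 15) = (k + 3)^2*(k - 5)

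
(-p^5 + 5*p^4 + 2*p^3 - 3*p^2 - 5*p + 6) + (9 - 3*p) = -p^5 + 5*p^4 + 2*p^3 - 3*p^2 - 8*p + 15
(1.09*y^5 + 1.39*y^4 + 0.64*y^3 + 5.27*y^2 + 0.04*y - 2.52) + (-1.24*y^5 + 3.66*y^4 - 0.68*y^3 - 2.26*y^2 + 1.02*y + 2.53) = -0.15*y^5 + 5.05*y^4 - 0.04*y^3 + 3.01*y^2 + 1.06*y + 0.00999999999999979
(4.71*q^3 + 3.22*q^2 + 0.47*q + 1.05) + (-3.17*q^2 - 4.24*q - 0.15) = 4.71*q^3 + 0.0500000000000003*q^2 - 3.77*q + 0.9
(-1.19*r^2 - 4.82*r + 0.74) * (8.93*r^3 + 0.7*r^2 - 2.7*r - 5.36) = -10.6267*r^5 - 43.8756*r^4 + 6.4472*r^3 + 19.9104*r^2 + 23.8372*r - 3.9664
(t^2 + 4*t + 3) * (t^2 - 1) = t^4 + 4*t^3 + 2*t^2 - 4*t - 3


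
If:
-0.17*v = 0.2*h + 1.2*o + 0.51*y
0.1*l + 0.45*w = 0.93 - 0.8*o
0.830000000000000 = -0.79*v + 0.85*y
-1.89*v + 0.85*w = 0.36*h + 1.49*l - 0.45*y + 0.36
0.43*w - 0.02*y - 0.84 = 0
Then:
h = 1.83301262644847 - 3.45812590320336*y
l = 1.76260186126796 - 0.200727580485455*y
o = -0.00107184313699253*y - 0.156662441960821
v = 1.07594936708861*y - 1.05063291139241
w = 0.0465116279069767*y + 1.95348837209302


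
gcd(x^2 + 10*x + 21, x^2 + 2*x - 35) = x + 7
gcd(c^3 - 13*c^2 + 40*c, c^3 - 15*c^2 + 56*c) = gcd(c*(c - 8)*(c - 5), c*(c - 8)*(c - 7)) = c^2 - 8*c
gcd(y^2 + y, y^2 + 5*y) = y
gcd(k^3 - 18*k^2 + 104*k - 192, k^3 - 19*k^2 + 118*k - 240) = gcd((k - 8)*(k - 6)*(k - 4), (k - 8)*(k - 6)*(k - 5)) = k^2 - 14*k + 48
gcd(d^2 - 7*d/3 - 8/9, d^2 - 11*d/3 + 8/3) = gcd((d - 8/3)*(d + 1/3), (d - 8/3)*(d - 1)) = d - 8/3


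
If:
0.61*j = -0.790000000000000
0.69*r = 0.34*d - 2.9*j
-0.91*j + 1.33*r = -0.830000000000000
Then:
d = -14.11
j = -1.30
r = -1.51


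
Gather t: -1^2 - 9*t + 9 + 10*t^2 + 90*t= 10*t^2 + 81*t + 8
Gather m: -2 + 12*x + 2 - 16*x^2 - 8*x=-16*x^2 + 4*x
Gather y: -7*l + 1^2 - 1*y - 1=-7*l - y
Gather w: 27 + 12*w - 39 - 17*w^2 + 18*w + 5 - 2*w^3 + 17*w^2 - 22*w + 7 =-2*w^3 + 8*w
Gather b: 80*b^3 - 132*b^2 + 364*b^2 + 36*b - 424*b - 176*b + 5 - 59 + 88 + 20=80*b^3 + 232*b^2 - 564*b + 54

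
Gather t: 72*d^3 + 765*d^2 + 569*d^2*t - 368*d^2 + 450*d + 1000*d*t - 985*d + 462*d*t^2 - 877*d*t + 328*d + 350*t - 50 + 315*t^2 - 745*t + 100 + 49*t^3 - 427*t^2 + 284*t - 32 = 72*d^3 + 397*d^2 - 207*d + 49*t^3 + t^2*(462*d - 112) + t*(569*d^2 + 123*d - 111) + 18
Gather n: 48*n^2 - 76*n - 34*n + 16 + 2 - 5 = 48*n^2 - 110*n + 13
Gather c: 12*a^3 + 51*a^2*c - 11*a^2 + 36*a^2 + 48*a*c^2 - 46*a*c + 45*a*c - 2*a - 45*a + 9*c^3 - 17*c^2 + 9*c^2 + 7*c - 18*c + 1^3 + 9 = 12*a^3 + 25*a^2 - 47*a + 9*c^3 + c^2*(48*a - 8) + c*(51*a^2 - a - 11) + 10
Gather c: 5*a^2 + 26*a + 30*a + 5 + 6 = 5*a^2 + 56*a + 11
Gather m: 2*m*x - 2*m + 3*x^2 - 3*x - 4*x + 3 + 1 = m*(2*x - 2) + 3*x^2 - 7*x + 4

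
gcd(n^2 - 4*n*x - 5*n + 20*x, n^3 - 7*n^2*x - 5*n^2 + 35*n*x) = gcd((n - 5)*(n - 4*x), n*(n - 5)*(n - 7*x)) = n - 5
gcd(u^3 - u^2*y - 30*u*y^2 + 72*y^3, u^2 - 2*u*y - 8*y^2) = -u + 4*y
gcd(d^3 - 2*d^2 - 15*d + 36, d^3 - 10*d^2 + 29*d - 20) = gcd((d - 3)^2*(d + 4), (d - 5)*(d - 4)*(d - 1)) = 1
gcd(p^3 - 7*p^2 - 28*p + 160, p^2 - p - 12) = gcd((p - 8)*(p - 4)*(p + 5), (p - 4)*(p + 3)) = p - 4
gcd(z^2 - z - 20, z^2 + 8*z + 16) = z + 4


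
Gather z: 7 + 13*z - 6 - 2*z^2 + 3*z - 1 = -2*z^2 + 16*z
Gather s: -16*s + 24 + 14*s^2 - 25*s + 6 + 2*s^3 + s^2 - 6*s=2*s^3 + 15*s^2 - 47*s + 30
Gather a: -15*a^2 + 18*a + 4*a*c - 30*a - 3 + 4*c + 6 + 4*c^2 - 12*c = -15*a^2 + a*(4*c - 12) + 4*c^2 - 8*c + 3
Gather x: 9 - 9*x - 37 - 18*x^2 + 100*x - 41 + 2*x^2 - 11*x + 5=-16*x^2 + 80*x - 64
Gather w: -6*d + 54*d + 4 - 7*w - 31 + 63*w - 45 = 48*d + 56*w - 72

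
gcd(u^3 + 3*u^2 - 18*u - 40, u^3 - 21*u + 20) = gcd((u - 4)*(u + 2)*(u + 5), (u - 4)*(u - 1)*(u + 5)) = u^2 + u - 20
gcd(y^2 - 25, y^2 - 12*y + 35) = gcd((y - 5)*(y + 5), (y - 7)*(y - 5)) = y - 5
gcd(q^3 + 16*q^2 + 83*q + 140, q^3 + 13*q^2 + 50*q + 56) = q^2 + 11*q + 28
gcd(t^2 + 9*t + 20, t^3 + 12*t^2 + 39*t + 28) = t + 4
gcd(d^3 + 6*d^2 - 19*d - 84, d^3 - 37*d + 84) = d^2 + 3*d - 28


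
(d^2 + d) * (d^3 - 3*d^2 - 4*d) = d^5 - 2*d^4 - 7*d^3 - 4*d^2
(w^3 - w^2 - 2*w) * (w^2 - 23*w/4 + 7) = w^5 - 27*w^4/4 + 43*w^3/4 + 9*w^2/2 - 14*w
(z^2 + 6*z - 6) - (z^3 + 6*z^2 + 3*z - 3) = -z^3 - 5*z^2 + 3*z - 3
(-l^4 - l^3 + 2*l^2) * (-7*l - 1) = 7*l^5 + 8*l^4 - 13*l^3 - 2*l^2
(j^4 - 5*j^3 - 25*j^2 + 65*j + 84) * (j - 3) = j^5 - 8*j^4 - 10*j^3 + 140*j^2 - 111*j - 252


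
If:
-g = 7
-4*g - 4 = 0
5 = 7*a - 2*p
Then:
No Solution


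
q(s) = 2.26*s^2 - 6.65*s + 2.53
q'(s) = 4.52*s - 6.65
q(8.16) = 98.75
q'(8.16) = 30.23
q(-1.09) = 12.46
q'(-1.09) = -11.58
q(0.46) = -0.05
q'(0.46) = -4.57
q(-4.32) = 73.44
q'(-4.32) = -26.18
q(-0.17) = 3.73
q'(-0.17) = -7.42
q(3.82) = 10.11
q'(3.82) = 10.62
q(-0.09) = 3.15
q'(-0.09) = -7.06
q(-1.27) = 14.62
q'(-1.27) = -12.39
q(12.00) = 248.17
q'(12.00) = 47.59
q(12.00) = 248.17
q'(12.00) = 47.59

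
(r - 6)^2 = r^2 - 12*r + 36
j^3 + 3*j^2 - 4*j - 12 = (j - 2)*(j + 2)*(j + 3)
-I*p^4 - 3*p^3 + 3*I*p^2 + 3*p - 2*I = (p + 1)*(p - 2*I)*(p - I)*(-I*p + I)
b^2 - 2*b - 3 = (b - 3)*(b + 1)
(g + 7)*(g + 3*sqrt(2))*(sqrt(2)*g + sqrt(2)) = sqrt(2)*g^3 + 6*g^2 + 8*sqrt(2)*g^2 + 7*sqrt(2)*g + 48*g + 42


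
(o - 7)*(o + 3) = o^2 - 4*o - 21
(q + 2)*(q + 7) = q^2 + 9*q + 14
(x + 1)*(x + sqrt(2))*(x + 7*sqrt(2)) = x^3 + x^2 + 8*sqrt(2)*x^2 + 8*sqrt(2)*x + 14*x + 14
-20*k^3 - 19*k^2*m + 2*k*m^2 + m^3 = (-4*k + m)*(k + m)*(5*k + m)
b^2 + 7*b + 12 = (b + 3)*(b + 4)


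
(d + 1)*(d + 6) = d^2 + 7*d + 6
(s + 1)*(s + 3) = s^2 + 4*s + 3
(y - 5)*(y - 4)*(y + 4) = y^3 - 5*y^2 - 16*y + 80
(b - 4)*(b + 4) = b^2 - 16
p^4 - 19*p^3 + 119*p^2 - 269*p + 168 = (p - 8)*(p - 7)*(p - 3)*(p - 1)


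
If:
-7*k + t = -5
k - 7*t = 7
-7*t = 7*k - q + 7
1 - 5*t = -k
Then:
No Solution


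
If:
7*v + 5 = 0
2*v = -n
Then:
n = 10/7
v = -5/7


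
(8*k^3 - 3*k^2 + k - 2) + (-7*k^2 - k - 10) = 8*k^3 - 10*k^2 - 12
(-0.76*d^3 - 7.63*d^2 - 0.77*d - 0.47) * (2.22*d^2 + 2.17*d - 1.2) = -1.6872*d^5 - 18.5878*d^4 - 17.3545*d^3 + 6.4417*d^2 - 0.0958999999999999*d + 0.564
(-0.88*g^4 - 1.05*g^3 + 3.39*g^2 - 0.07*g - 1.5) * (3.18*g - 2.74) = -2.7984*g^5 - 0.9278*g^4 + 13.6572*g^3 - 9.5112*g^2 - 4.5782*g + 4.11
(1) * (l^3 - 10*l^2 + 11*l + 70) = l^3 - 10*l^2 + 11*l + 70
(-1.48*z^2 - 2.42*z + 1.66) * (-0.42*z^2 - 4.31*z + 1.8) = 0.6216*z^4 + 7.3952*z^3 + 7.069*z^2 - 11.5106*z + 2.988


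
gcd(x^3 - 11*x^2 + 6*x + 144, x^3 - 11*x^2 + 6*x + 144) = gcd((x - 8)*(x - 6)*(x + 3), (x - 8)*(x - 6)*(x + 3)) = x^3 - 11*x^2 + 6*x + 144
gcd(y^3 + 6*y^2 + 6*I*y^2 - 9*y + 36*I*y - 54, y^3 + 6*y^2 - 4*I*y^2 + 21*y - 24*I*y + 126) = y^2 + y*(6 + 3*I) + 18*I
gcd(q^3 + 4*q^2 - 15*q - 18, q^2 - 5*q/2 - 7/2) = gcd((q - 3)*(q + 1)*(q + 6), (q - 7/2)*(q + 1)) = q + 1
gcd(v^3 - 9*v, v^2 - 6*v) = v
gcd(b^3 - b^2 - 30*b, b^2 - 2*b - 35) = b + 5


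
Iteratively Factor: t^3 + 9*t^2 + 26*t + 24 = (t + 3)*(t^2 + 6*t + 8) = (t + 2)*(t + 3)*(t + 4)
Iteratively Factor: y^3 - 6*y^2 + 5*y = (y)*(y^2 - 6*y + 5) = y*(y - 1)*(y - 5)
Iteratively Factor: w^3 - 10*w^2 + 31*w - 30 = (w - 3)*(w^2 - 7*w + 10) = (w - 3)*(w - 2)*(w - 5)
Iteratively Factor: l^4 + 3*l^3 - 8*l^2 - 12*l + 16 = (l + 4)*(l^3 - l^2 - 4*l + 4) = (l - 2)*(l + 4)*(l^2 + l - 2) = (l - 2)*(l - 1)*(l + 4)*(l + 2)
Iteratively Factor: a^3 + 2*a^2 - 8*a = (a + 4)*(a^2 - 2*a) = (a - 2)*(a + 4)*(a)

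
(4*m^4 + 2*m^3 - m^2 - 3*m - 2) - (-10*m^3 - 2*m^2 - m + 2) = 4*m^4 + 12*m^3 + m^2 - 2*m - 4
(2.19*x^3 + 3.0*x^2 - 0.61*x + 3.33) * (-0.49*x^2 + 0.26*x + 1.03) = -1.0731*x^5 - 0.9006*x^4 + 3.3346*x^3 + 1.2997*x^2 + 0.2375*x + 3.4299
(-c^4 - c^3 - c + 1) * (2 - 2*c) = 2*c^5 - 2*c^3 + 2*c^2 - 4*c + 2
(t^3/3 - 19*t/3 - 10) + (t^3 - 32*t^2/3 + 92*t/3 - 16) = 4*t^3/3 - 32*t^2/3 + 73*t/3 - 26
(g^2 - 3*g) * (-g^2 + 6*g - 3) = -g^4 + 9*g^3 - 21*g^2 + 9*g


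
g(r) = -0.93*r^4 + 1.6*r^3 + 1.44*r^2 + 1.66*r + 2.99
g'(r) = -3.72*r^3 + 4.8*r^2 + 2.88*r + 1.66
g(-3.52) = -197.57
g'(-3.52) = 213.24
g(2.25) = 8.41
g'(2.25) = -9.93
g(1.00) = 6.76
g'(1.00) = 5.62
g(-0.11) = 2.82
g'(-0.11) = 1.41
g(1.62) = 9.86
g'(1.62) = 3.11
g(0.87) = 6.04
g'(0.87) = 5.35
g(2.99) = -10.73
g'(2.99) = -46.26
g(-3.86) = -280.44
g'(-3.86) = 276.01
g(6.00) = -794.89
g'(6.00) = -611.78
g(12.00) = -16289.41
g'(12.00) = -5700.74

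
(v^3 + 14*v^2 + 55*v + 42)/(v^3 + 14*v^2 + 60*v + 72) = (v^2 + 8*v + 7)/(v^2 + 8*v + 12)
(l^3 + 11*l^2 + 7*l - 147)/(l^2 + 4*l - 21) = l + 7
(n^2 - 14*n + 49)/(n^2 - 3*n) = (n^2 - 14*n + 49)/(n*(n - 3))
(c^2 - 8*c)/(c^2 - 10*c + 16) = c/(c - 2)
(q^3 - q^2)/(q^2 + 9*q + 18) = q^2*(q - 1)/(q^2 + 9*q + 18)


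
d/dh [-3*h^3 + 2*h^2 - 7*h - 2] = -9*h^2 + 4*h - 7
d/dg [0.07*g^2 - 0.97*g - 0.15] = 0.14*g - 0.97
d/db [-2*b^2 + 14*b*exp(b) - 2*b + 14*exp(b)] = 14*b*exp(b) - 4*b + 28*exp(b) - 2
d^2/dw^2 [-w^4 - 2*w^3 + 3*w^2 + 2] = -12*w^2 - 12*w + 6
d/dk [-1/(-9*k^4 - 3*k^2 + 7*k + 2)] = (-36*k^3 - 6*k + 7)/(9*k^4 + 3*k^2 - 7*k - 2)^2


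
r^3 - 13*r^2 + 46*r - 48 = (r - 8)*(r - 3)*(r - 2)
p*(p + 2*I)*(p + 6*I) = p^3 + 8*I*p^2 - 12*p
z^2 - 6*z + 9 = (z - 3)^2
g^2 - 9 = (g - 3)*(g + 3)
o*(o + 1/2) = o^2 + o/2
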